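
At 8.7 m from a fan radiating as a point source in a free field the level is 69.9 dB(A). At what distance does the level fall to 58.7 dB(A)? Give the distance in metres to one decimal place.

Point-source spreading drops the level by 20·log₁₀(r₂/r₁); inverting, r₂/r₁ = 10^(ΔL/20).
r₂ = 8.7·10^((69.9−58.7)/20) = 8.7·10^(11.2/20) = 31.59 m.

31.6 m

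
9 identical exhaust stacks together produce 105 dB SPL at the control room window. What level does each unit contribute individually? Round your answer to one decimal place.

For N identical incoherent sources L_total = L₁ + 10·log₁₀ N, so L₁ = 105 − 10·log₁₀(9) = 105 − 9.542.

95.5 dB SPL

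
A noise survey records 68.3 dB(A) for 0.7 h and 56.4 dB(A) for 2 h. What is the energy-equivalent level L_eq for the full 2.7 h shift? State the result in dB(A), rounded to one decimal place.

63.2 dB(A)

L_eq = 10·log₁₀[(1/T)·Σ tᵢ·10^(Lᵢ/10)] with T = 2.7 h.
Σ tᵢ·10^(Lᵢ/10) = 0.7·10^(68.3/10) + 2·10^(56.4/10) = 5.606e+06.
L_eq = 10·log₁₀(5.606e+06/2.7) = 63.17 dB(A).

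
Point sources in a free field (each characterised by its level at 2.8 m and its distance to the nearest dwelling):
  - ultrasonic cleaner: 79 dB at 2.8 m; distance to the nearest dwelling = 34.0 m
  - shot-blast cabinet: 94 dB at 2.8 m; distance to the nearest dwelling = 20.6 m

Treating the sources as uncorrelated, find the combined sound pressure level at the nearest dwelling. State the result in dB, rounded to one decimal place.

Apply inverse-square spreading to bring every level to the receiver, then sum 10^(L/10).
ultrasonic cleaner: 79 − 20·log₁₀(34.0/2.8) = 79 − 21.69 = 57.31 dB.
shot-blast cabinet: 94 − 20·log₁₀(20.6/2.8) = 94 − 17.33 = 76.67 dB.
Σ 10^(L/10) = 4.695e+07 → L_total = 10·log₁₀(4.695e+07) = 76.72 dB.

76.7 dB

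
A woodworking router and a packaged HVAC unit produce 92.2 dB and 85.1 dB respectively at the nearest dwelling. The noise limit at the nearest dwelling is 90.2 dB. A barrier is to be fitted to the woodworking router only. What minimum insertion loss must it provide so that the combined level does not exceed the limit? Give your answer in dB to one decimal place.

3.6 dB

Fixed contribution from the other source: Σ 10^(L/10) = 10^(85.1/10) = 3.236e+08 (85.10 dB).
To meet 90.2 dB overall, the treated woodworking router may contribute at most 10^(90.2/10) − 3.236e+08 = 7.235e+08, i.e. 88.59 dB.
Required insertion loss = 92.2 − 88.59 = 3.61 dB.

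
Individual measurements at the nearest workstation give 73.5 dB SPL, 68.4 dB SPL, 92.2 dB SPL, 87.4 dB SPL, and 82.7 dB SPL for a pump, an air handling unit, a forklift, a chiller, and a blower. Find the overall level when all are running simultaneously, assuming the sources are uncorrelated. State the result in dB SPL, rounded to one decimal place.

93.8 dB SPL

For uncorrelated sources the intensities add, so convert each level to linear form, sum, and take 10·log₁₀ of the total.
Σ 10^(L/10) = 10^(73.5/10) + 10^(68.4/10) + 10^(92.2/10) + 10^(87.4/10) + 10^(82.7/10) = 2.425e+09.
L_total = 10·log₁₀(2.425e+09) = 93.85 dB SPL.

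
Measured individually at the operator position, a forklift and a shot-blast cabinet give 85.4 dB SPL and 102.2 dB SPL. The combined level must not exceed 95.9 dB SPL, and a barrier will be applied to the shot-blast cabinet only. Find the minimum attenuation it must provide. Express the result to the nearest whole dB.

7 dB

Everything except the shot-blast cabinet sums to 10^(85.4/10) = 3.467e+08 in linear terms, 85.40 dB SPL.
To meet 95.9 dB SPL overall, the treated shot-blast cabinet may contribute at most 10^(95.9/10) − 3.467e+08 = 3.544e+09, i.e. 95.49 dB SPL.
Required insertion loss = 102.2 − 95.49 = 6.71 dB.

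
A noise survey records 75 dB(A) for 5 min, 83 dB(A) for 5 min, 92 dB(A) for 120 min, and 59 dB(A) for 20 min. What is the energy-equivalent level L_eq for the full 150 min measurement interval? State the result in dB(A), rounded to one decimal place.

The energy average is taken in the linear domain: L_eq = 10·log₁₀[(Σ tᵢ·10^(Lᵢ/10))/T], T = 150 min.
Σ tᵢ·10^(Lᵢ/10) = 5·10^(75/10) + 5·10^(83/10) + 120·10^(92/10) + 20·10^(59/10) = 1.914e+11.
L_eq = 10·log₁₀(1.914e+11/150) = 91.06 dB(A).

91.1 dB(A)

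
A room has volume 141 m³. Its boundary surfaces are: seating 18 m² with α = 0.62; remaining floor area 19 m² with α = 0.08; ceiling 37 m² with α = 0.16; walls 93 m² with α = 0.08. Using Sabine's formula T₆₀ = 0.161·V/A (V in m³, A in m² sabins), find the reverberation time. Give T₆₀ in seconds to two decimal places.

0.87 s

Total absorption A = 18·0.62 + 19·0.08 + 37·0.16 + 93·0.08 = 26.04 m² sabins.
T₆₀ = 0.161 × 141 / 26.04 = 0.872 s.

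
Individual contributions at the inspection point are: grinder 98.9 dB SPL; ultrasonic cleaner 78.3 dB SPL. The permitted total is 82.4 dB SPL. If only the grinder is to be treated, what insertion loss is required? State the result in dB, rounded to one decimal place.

Fixed contribution from the other source: Σ 10^(L/10) = 10^(78.3/10) = 6.761e+07 (78.30 dB SPL).
To meet 82.4 dB SPL overall, the treated grinder may contribute at most 10^(82.4/10) − 6.761e+07 = 1.062e+08, i.e. 80.26 dB SPL.
Required insertion loss = 98.9 − 80.26 = 18.64 dB.

18.6 dB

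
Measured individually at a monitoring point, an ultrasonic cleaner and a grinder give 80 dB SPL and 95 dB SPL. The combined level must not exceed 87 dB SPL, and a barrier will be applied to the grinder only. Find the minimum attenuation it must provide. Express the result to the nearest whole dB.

9 dB

Everything except the grinder sums to 10^(80/10) = 1.000e+08 in linear terms, 80.00 dB SPL.
The limit corresponds to 10^(87/10) = 5.012e+08; subtracting the fixed part leaves 4.012e+08 for the grinder, i.e. 86.03 dB SPL.
Required insertion loss = 95 − 86.03 = 8.97 dB.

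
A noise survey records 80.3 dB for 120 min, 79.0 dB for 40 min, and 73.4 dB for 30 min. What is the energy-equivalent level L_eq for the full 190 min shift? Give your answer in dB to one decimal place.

79.4 dB

Weight each interval's intensity by its duration and average over T = 190 min:
Σ tᵢ·10^(Lᵢ/10) = 120·10^(80.3/10) + 40·10^(79.0/10) + 30·10^(73.4/10) = 1.669e+10.
L_eq = 10·log₁₀(1.669e+10/190) = 79.44 dB.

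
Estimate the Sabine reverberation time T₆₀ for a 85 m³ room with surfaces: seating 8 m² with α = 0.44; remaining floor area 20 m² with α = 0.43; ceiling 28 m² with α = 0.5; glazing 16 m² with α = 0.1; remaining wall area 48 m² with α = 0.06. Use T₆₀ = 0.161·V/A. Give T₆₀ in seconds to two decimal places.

Total absorption A = 8·0.44 + 20·0.43 + 28·0.5 + 16·0.1 + 48·0.06 = 30.60 m² sabins.
T₆₀ = 0.161 × 85 / 30.60 = 0.447 s.

0.45 s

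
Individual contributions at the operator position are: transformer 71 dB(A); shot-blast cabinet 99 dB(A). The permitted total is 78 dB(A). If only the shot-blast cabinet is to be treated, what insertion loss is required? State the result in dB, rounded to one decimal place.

The untreated sources together contribute 10^(71/10) = 1.259e+07, i.e. 71.00 dB(A).
To meet 78 dB(A) overall, the treated shot-blast cabinet may contribute at most 10^(78/10) − 1.259e+07 = 5.051e+07, i.e. 77.03 dB(A).
So the shot-blast cabinet must be reduced from 99 to 77.03 dB(A): IL = 21.97 dB.

22.0 dB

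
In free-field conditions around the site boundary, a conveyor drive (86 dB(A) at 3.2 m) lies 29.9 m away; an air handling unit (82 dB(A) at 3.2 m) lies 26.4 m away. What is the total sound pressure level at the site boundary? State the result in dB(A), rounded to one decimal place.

Apply inverse-square spreading to bring every level to the receiver, then sum 10^(L/10).
conveyor drive: 86 − 20·log₁₀(29.9/3.2) = 86 − 19.41 = 66.59 dB(A).
air handling unit: 82 − 20·log₁₀(26.4/3.2) = 82 − 18.33 = 63.67 dB(A).
Σ 10^(L/10) = 6.889e+06 → L_total = 10·log₁₀(6.889e+06) = 68.38 dB(A).

68.4 dB(A)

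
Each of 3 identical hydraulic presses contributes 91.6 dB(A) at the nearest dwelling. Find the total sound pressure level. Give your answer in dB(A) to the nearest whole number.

With 3 equal, uncorrelated contributions the intensity is 3× that of one unit, giving a rise of 10·log₁₀ 3.
L_total = 91.6 + 10·log₁₀(3) = 91.6 + 4.771 = 96.37 dB(A).

96 dB(A)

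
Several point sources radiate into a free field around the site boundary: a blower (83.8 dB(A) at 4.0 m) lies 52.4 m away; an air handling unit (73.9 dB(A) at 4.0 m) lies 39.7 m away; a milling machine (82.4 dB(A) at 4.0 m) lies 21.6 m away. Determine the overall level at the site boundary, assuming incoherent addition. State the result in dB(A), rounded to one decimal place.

Apply inverse-square spreading to bring every level to the receiver, then sum 10^(L/10).
blower: 83.8 − 20·log₁₀(52.4/4.0) = 83.8 − 22.35 = 61.45 dB(A).
air handling unit: 73.9 − 20·log₁₀(39.7/4.0) = 73.9 − 19.93 = 53.97 dB(A).
milling machine: 82.4 − 20·log₁₀(21.6/4.0) = 82.4 − 14.65 = 67.75 dB(A).
Σ 10^(L/10) = 7.607e+06 → L_total = 10·log₁₀(7.607e+06) = 68.81 dB(A).

68.8 dB(A)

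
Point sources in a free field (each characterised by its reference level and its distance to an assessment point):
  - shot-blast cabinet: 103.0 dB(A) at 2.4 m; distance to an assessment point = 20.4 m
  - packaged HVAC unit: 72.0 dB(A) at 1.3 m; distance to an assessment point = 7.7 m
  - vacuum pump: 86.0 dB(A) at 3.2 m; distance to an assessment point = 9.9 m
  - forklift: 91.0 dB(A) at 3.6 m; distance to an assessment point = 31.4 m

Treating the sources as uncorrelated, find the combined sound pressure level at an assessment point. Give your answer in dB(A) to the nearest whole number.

Propagate each source to the receiver with L = L_ref − 20·log₁₀(r/r_ref), then add intensities.
shot-blast cabinet: 103.0 − 20·log₁₀(20.4/2.4) = 103.0 − 18.59 = 84.41 dB(A).
packaged HVAC unit: 72.0 − 20·log₁₀(7.7/1.3) = 72.0 − 15.45 = 56.55 dB(A).
vacuum pump: 86.0 − 20·log₁₀(9.9/3.2) = 86.0 − 9.81 = 76.19 dB(A).
forklift: 91.0 − 20·log₁₀(31.4/3.6) = 91.0 − 18.81 = 72.19 dB(A).
Σ 10^(L/10) = 3.348e+08 → L_total = 10·log₁₀(3.348e+08) = 85.25 dB(A).

85 dB(A)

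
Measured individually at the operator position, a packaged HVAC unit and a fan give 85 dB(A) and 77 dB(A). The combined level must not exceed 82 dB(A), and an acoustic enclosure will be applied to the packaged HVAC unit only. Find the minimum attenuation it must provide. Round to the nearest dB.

5 dB

Fixed contribution from the other source: Σ 10^(L/10) = 10^(77/10) = 5.012e+07 (77.00 dB(A)).
The limit corresponds to 10^(82/10) = 1.585e+08; subtracting the fixed part leaves 1.084e+08 for the packaged HVAC unit, i.e. 80.35 dB(A).
So the packaged HVAC unit must be reduced from 85 to 80.35 dB(A): IL = 4.65 dB.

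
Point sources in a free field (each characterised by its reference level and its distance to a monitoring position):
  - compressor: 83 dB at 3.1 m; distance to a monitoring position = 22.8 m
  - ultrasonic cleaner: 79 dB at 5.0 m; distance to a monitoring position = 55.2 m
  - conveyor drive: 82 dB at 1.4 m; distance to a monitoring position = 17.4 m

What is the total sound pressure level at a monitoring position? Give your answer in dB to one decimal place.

Propagate each source to the receiver with L = L_ref − 20·log₁₀(r/r_ref), then add intensities.
compressor: 83 − 20·log₁₀(22.8/3.1) = 83 − 17.33 = 65.67 dB.
ultrasonic cleaner: 79 − 20·log₁₀(55.2/5.0) = 79 − 20.86 = 58.14 dB.
conveyor drive: 82 − 20·log₁₀(17.4/1.4) = 82 − 21.89 = 60.11 dB.
Σ 10^(L/10) = 5.366e+06 → L_total = 10·log₁₀(5.366e+06) = 67.30 dB.

67.3 dB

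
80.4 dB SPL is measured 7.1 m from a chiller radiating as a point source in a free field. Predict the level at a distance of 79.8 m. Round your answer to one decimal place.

For a point source, L₂ = L₁ − 20·log₁₀(r₂/r₁).
L₂ = 80.4 − 20·log₁₀(79.8/7.1) = 80.4 − 21.015 = 59.39 dB SPL.

59.4 dB SPL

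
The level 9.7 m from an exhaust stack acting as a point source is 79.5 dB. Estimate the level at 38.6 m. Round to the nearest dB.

Point-source attenuation: ΔL = 20·log₁₀(r₂/r₁) = 20·log₁₀(38.6/9.7) = 11.996 dB.
L₂ = 79.5 − 20·log₁₀(38.6/9.7) = 79.5 − 11.996 = 67.50 dB.

68 dB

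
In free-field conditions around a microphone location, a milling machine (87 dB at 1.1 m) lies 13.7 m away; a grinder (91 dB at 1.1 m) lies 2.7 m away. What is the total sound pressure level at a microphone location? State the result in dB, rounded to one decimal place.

83.3 dB

Apply inverse-square spreading to bring every level to the receiver, then sum 10^(L/10).
milling machine: 87 − 20·log₁₀(13.7/1.1) = 87 − 21.91 = 65.09 dB.
grinder: 91 − 20·log₁₀(2.7/1.1) = 91 − 7.80 = 83.20 dB.
Σ 10^(L/10) = 2.122e+08 → L_total = 10·log₁₀(2.122e+08) = 83.27 dB.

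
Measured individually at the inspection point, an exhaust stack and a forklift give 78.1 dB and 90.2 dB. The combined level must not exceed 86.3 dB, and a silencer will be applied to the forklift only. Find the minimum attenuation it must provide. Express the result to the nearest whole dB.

5 dB

The untreated sources together contribute 10^(78.1/10) = 6.457e+07, i.e. 78.10 dB.
The limit corresponds to 10^(86.3/10) = 4.266e+08; subtracting the fixed part leaves 3.620e+08 for the forklift, i.e. 85.59 dB.
So the forklift must be reduced from 90.2 to 85.59 dB: IL = 4.61 dB.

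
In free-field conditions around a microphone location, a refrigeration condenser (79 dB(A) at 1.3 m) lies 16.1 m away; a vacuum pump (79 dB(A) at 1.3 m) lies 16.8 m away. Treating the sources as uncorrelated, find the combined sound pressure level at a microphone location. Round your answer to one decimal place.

60.0 dB(A)

Apply inverse-square spreading to bring every level to the receiver, then sum 10^(L/10).
refrigeration condenser: 79 − 20·log₁₀(16.1/1.3) = 79 − 21.86 = 57.14 dB(A).
vacuum pump: 79 − 20·log₁₀(16.8/1.3) = 79 − 22.23 = 56.77 dB(A).
Σ 10^(L/10) = 9.935e+05 → L_total = 10·log₁₀(9.935e+05) = 59.97 dB(A).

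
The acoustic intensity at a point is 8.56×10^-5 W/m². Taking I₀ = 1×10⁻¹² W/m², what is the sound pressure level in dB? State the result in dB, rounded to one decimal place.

79.3 dB

I/I₀ = 8.56×10^-5/10⁻¹² = 8.56×10^7, and L = 10·log₁₀(I/I₀).
L = 10·(0.9325 + 7) = 79.32 dB.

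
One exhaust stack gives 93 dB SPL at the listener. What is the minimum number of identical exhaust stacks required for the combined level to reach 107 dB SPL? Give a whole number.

The shortfall is 107 − 93 = 14.0 dB, and N units add 10·log₁₀ N, so need 10·log₁₀ N ≥ 14.0.
N ≥ 10^(14.0/10) = 25.119, so N = 26.

26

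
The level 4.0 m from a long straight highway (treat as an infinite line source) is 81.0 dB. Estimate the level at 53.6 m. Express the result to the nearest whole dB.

For a line source, L₂ = L₁ − 10·log₁₀(r₂/r₁).
L₂ = 81.0 − 10·log₁₀(53.6/4.0) = 81.0 − 11.271 = 69.73 dB.

70 dB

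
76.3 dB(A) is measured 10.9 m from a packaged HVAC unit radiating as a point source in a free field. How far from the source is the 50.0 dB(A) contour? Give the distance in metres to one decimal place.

225.1 m

For a point source L₁ − L₂ = 20·log₁₀(r₂/r₁), so r₂ = r₁·10^((L₁−L₂)/20).
r₂ = 10.9·10^((76.3−50.0)/20) = 10.9·10^(26.3/20) = 225.13 m.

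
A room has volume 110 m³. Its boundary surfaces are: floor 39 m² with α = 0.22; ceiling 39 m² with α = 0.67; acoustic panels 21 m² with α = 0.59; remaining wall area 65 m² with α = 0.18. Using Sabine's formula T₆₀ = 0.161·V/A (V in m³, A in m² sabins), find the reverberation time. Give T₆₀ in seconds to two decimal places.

Total absorption A = 39·0.22 + 39·0.67 + 21·0.59 + 65·0.18 = 58.80 m² sabins.
T₆₀ = 0.161 × 110 / 58.80 = 0.301 s.

0.30 s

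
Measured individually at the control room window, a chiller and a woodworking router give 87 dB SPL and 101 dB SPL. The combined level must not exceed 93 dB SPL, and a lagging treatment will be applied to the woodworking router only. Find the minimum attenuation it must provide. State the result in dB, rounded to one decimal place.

Fixed contribution from the other source: Σ 10^(L/10) = 10^(87/10) = 5.012e+08 (87.00 dB SPL).
The limit corresponds to 10^(93/10) = 1.995e+09; subtracting the fixed part leaves 1.494e+09 for the woodworking router, i.e. 91.74 dB SPL.
Required insertion loss = 101 − 91.74 = 9.26 dB.

9.3 dB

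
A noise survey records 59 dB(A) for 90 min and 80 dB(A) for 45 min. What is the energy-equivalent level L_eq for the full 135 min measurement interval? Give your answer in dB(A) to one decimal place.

75.3 dB(A)

Weight each interval's intensity by its duration and average over T = 135 min:
Σ tᵢ·10^(Lᵢ/10) = 90·10^(59/10) + 45·10^(80/10) = 4.571e+09.
L_eq = 10·log₁₀(4.571e+09/135) = 75.30 dB(A).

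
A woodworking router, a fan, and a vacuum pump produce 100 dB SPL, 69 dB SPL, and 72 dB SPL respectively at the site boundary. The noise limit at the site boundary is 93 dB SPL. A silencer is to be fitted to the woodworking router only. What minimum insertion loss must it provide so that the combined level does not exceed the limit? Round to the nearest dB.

Fixed contribution from the other sources: Σ 10^(L/10) = 10^(69/10) + 10^(72/10) = 2.379e+07 (73.76 dB SPL).
To meet 93 dB SPL overall, the treated woodworking router may contribute at most 10^(93/10) − 2.379e+07 = 1.971e+09, i.e. 92.95 dB SPL.
So the woodworking router must be reduced from 100 to 92.95 dB SPL: IL = 7.05 dB.

7 dB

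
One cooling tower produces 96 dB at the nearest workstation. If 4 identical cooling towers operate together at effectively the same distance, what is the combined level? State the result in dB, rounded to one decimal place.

N identical incoherent sources raise the level by 10·log₁₀ N.
L_total = 96 + 10·log₁₀(4) = 96 + 6.021 = 102.02 dB.

102.0 dB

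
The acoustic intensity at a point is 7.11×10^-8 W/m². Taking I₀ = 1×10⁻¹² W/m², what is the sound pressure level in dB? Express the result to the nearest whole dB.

49 dB

I/I₀ = 7.11×10^-8/10⁻¹² = 7.11×10^4, and L = 10·log₁₀(I/I₀).
L = 10·(0.8519 + 4) = 48.52 dB.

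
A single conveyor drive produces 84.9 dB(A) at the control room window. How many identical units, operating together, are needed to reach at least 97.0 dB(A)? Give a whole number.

N identical sources give L₁ + 10·log₁₀ N, so require 10·log₁₀ N ≥ 97.0 − 84.9 = 12.1 dB.
N ≥ 10^(12.1/10) = 16.218, so N = 17.

17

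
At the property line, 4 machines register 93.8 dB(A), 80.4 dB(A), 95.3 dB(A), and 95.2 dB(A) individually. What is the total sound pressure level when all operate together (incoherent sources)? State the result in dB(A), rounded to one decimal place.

Incoherent sources combine by intensity addition: L_total = 10·log₁₀(Σ 10^(L_i/10)).
Σ 10^(L/10) = 10^(93.8/10) + 10^(80.4/10) + 10^(95.3/10) + 10^(95.2/10) = 9.208e+09.
L_total = 10·log₁₀(9.208e+09) = 99.64 dB(A).

99.6 dB(A)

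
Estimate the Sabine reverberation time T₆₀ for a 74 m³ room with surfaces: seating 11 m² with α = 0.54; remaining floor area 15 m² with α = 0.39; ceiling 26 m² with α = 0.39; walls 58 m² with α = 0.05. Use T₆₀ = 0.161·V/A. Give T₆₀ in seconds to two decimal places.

Summing Sᵢαᵢ: 11·0.54 + 15·0.39 + 26·0.39 + 58·0.05 = 24.83 m².
T₆₀ = 0.161 × 74 / 24.83 = 0.480 s.

0.48 s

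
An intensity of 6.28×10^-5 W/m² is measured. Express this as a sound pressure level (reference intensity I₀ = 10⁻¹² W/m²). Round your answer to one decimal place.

Dividing by I₀ shifts the exponent by 12: I/I₀ = 6.28×10^7.
L = 10·(0.7980 + 7) = 77.98 dB.

78.0 dB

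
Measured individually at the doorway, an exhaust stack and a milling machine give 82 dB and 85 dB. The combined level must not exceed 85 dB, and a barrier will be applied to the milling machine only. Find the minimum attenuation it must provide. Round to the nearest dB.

The untreated sources together contribute 10^(82/10) = 1.585e+08, i.e. 82.00 dB.
To meet 85 dB overall, the treated milling machine may contribute at most 10^(85/10) − 1.585e+08 = 1.577e+08, i.e. 81.98 dB.
Required insertion loss = 85 − 81.98 = 3.02 dB.

3 dB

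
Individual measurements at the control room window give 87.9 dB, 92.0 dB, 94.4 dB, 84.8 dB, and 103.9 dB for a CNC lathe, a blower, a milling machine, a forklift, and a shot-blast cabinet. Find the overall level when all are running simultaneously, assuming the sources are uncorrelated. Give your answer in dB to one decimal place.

For uncorrelated sources the intensities add, so convert each level to linear form, sum, and take 10·log₁₀ of the total.
Σ 10^(L/10) = 10^(87.9/10) + 10^(92.0/10) + 10^(94.4/10) + 10^(84.8/10) + 10^(103.9/10) = 2.980e+10.
L_total = 10·log₁₀(2.980e+10) = 104.74 dB.

104.7 dB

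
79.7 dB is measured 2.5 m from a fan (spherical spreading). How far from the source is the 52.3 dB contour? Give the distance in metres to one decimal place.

The 27.4 dB drop corresponds to a distance ratio of 10^(27.4/20) for a point source.
r₂ = 2.5·10^((79.7−52.3)/20) = 2.5·10^(27.4/20) = 58.61 m.

58.6 m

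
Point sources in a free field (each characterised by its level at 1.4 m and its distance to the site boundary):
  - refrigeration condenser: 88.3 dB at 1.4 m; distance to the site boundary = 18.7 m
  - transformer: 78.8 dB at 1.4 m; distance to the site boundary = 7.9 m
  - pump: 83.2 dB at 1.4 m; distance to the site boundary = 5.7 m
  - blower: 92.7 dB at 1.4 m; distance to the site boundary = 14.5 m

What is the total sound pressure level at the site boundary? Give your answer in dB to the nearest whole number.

76 dB

Apply inverse-square spreading to bring every level to the receiver, then sum 10^(L/10).
refrigeration condenser: 88.3 − 20·log₁₀(18.7/1.4) = 88.3 − 22.51 = 65.79 dB.
transformer: 78.8 − 20·log₁₀(7.9/1.4) = 78.8 − 15.03 = 63.77 dB.
pump: 83.2 − 20·log₁₀(5.7/1.4) = 83.2 − 12.19 = 71.01 dB.
blower: 92.7 − 20·log₁₀(14.5/1.4) = 92.7 − 20.30 = 72.40 dB.
Σ 10^(L/10) = 3.613e+07 → L_total = 10·log₁₀(3.613e+07) = 75.58 dB.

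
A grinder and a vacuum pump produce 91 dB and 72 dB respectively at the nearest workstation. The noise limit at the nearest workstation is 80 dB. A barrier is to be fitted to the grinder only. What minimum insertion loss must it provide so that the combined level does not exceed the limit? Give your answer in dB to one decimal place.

Fixed contribution from the other source: Σ 10^(L/10) = 10^(72/10) = 1.585e+07 (72.00 dB).
To meet 80 dB overall, the treated grinder may contribute at most 10^(80/10) − 1.585e+07 = 8.415e+07, i.e. 79.25 dB.
Required insertion loss = 91 − 79.25 = 11.75 dB.

11.7 dB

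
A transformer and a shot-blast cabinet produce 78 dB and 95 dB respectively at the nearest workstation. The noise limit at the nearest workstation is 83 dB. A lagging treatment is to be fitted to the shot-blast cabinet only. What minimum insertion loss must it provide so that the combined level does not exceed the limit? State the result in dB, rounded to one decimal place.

13.7 dB

Fixed contribution from the other source: Σ 10^(L/10) = 10^(78/10) = 6.310e+07 (78.00 dB).
The limit corresponds to 10^(83/10) = 1.995e+08; subtracting the fixed part leaves 1.364e+08 for the shot-blast cabinet, i.e. 81.35 dB.
Required insertion loss = 95 − 81.35 = 13.65 dB.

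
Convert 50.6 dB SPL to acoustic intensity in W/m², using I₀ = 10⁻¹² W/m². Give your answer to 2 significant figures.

1.1e-07 W/m²

L = 10·log₁₀(I/I₀) ⇒ I = I₀·10^(L/10) = 10⁻¹² × 10^5.06.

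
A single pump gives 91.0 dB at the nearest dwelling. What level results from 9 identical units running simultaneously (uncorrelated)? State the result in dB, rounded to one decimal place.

100.5 dB

N identical incoherent sources raise the level by 10·log₁₀ N.
L_total = 91.0 + 10·log₁₀(9) = 91.0 + 9.542 = 100.54 dB.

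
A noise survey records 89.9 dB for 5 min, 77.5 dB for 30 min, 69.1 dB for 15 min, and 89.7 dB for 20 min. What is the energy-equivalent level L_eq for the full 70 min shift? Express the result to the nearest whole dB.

86 dB

L_eq = 10·log₁₀[(1/T)·Σ tᵢ·10^(Lᵢ/10)] with T = 70 min.
Σ tᵢ·10^(Lᵢ/10) = 5·10^(89.9/10) + 30·10^(77.5/10) + 15·10^(69.1/10) + 20·10^(89.7/10) = 2.536e+10.
L_eq = 10·log₁₀(2.536e+10/70) = 85.59 dB.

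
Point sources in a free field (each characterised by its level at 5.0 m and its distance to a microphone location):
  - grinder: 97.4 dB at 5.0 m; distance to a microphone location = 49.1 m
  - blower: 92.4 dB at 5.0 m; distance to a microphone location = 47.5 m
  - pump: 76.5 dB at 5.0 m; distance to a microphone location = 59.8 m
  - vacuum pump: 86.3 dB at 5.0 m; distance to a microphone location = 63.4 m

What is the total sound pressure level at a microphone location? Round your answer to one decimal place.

79.0 dB

Apply inverse-square spreading to bring every level to the receiver, then sum 10^(L/10).
grinder: 97.4 − 20·log₁₀(49.1/5.0) = 97.4 − 19.84 = 77.56 dB.
blower: 92.4 − 20·log₁₀(47.5/5.0) = 92.4 − 19.55 = 72.85 dB.
pump: 76.5 − 20·log₁₀(59.8/5.0) = 76.5 − 21.55 = 54.95 dB.
vacuum pump: 86.3 − 20·log₁₀(63.4/5.0) = 86.3 − 22.06 = 64.24 dB.
Σ 10^(L/10) = 7.921e+07 → L_total = 10·log₁₀(7.921e+07) = 78.99 dB.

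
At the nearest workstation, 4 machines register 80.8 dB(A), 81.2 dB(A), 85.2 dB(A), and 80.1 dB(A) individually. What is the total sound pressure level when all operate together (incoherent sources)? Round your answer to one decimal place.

88.4 dB(A)

For uncorrelated sources the intensities add, so convert each level to linear form, sum, and take 10·log₁₀ of the total.
Σ 10^(L/10) = 10^(80.8/10) + 10^(81.2/10) + 10^(85.2/10) + 10^(80.1/10) = 6.855e+08.
L_total = 10·log₁₀(6.855e+08) = 88.36 dB(A).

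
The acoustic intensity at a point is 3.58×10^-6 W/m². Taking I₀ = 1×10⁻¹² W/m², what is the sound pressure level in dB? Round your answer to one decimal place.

L = 10·log₁₀(I/I₀) = 10·log₁₀(3.58×10^-6/10⁻¹²) = 10·log₁₀(3.58×10^6).
L = 10·(0.5539 + 6) = 65.54 dB.

65.5 dB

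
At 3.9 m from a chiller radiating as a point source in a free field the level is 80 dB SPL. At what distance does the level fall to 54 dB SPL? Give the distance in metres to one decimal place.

For a point source L₁ − L₂ = 20·log₁₀(r₂/r₁), so r₂ = r₁·10^((L₁−L₂)/20).
r₂ = 3.9·10^((80−54)/20) = 3.9·10^(26.0/20) = 77.82 m.

77.8 m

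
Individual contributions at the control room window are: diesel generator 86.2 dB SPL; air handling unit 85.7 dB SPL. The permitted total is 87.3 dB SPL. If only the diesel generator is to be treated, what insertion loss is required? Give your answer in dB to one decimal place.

The untreated sources together contribute 10^(85.7/10) = 3.715e+08, i.e. 85.70 dB SPL.
To meet 87.3 dB SPL overall, the treated diesel generator may contribute at most 10^(87.3/10) − 3.715e+08 = 1.655e+08, i.e. 82.19 dB SPL.
So the diesel generator must be reduced from 86.2 to 82.19 dB SPL: IL = 4.01 dB.

4.0 dB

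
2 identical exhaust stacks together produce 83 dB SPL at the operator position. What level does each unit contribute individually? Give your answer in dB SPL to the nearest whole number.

Dividing the total intensity by 2 lowers the level by 10·log₁₀ 2 = 3.010 dB: L₁ = 83 − 3.010.

80 dB SPL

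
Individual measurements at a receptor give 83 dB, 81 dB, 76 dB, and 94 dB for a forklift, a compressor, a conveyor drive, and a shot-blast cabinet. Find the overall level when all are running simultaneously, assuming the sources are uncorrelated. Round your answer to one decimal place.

For uncorrelated sources the intensities add, so convert each level to linear form, sum, and take 10·log₁₀ of the total.
Σ 10^(L/10) = 10^(83/10) + 10^(81/10) + 10^(76/10) + 10^(94/10) = 2.877e+09.
L_total = 10·log₁₀(2.877e+09) = 94.59 dB.

94.6 dB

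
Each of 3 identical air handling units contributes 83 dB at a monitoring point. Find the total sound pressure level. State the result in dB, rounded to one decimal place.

87.8 dB

With 3 equal, uncorrelated contributions the intensity is 3× that of one unit, giving a rise of 10·log₁₀ 3.
L_total = 83 + 10·log₁₀(3) = 83 + 4.771 = 87.77 dB.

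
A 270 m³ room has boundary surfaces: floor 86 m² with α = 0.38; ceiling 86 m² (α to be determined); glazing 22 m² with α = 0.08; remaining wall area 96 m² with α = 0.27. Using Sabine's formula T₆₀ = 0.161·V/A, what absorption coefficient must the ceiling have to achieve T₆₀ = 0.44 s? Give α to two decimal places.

0.45

A = 0.161·V/T₆₀ = 0.161·270/0.44 = 98.80 m² sabins.
Absorption from the other surfaces = 86·0.38 + 22·0.08 + 96·0.27 = 60.36 m², so the ceiling must supply 38.44 m² over 86 m².
α = 38.44/86 = 0.447.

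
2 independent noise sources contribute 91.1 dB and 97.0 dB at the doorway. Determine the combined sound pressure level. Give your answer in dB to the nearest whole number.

98 dB

Incoherent sources combine by intensity addition: L_total = 10·log₁₀(Σ 10^(L_i/10)).
Σ 10^(L/10) = 10^(91.1/10) + 10^(97.0/10) = 6.300e+09.
L_total = 10·log₁₀(6.300e+09) = 97.99 dB.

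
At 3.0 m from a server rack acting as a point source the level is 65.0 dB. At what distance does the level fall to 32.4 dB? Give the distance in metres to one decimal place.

128.0 m

Point-source spreading drops the level by 20·log₁₀(r₂/r₁); inverting, r₂/r₁ = 10^(ΔL/20).
r₂ = 3.0·10^((65.0−32.4)/20) = 3.0·10^(32.6/20) = 127.97 m.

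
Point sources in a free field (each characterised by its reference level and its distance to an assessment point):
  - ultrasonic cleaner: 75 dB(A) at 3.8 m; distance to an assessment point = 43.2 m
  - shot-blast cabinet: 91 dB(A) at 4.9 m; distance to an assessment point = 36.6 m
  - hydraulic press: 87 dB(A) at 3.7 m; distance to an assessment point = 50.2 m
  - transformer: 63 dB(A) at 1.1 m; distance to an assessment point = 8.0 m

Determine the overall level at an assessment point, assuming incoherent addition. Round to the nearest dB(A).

74 dB(A)

Apply inverse-square spreading to bring every level to the receiver, then sum 10^(L/10).
ultrasonic cleaner: 75 − 20·log₁₀(43.2/3.8) = 75 − 21.11 = 53.89 dB(A).
shot-blast cabinet: 91 − 20·log₁₀(36.6/4.9) = 91 − 17.47 = 73.53 dB(A).
hydraulic press: 87 − 20·log₁₀(50.2/3.7) = 87 − 22.65 = 64.35 dB(A).
transformer: 63 − 20·log₁₀(8.0/1.1) = 63 − 17.23 = 45.77 dB(A).
Σ 10^(L/10) = 2.557e+07 → L_total = 10·log₁₀(2.557e+07) = 74.08 dB(A).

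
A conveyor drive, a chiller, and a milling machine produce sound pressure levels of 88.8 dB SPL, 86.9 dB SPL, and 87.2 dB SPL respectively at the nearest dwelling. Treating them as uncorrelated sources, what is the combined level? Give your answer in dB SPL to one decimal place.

92.5 dB SPL

Incoherent sources combine by intensity addition: L_total = 10·log₁₀(Σ 10^(L_i/10)).
Σ 10^(L/10) = 10^(88.8/10) + 10^(86.9/10) + 10^(87.2/10) = 1.773e+09.
L_total = 10·log₁₀(1.773e+09) = 92.49 dB SPL.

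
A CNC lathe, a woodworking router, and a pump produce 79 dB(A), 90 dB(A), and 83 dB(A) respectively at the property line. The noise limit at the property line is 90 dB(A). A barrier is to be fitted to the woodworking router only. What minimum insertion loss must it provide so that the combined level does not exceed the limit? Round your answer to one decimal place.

1.4 dB

Fixed contribution from the other sources: Σ 10^(L/10) = 10^(79/10) + 10^(83/10) = 2.790e+08 (84.46 dB(A)).
The limit corresponds to 10^(90/10) = 1.000e+09; subtracting the fixed part leaves 7.210e+08 for the woodworking router, i.e. 88.58 dB(A).
So the woodworking router must be reduced from 90 to 88.58 dB(A): IL = 1.42 dB.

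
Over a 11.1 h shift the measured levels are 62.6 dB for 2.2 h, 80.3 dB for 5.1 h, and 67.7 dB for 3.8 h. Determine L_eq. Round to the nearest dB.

Weight each interval's intensity by its duration and average over T = 11.1 h:
Σ tᵢ·10^(Lᵢ/10) = 2.2·10^(62.6/10) + 5.1·10^(80.3/10) + 3.8·10^(67.7/10) = 5.729e+08.
L_eq = 10·log₁₀(5.729e+08/11.1) = 77.13 dB.

77 dB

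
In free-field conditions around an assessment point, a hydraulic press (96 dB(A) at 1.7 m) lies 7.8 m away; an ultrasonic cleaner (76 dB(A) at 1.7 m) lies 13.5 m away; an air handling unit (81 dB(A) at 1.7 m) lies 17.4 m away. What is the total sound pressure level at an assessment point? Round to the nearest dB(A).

Propagate each source to the receiver with L = L_ref − 20·log₁₀(r/r_ref), then add intensities.
hydraulic press: 96 − 20·log₁₀(7.8/1.7) = 96 − 13.23 = 82.77 dB(A).
ultrasonic cleaner: 76 − 20·log₁₀(13.5/1.7) = 76 − 18.00 = 58.00 dB(A).
air handling unit: 81 − 20·log₁₀(17.4/1.7) = 81 − 20.20 = 60.80 dB(A).
Σ 10^(L/10) = 1.909e+08 → L_total = 10·log₁₀(1.909e+08) = 82.81 dB(A).

83 dB(A)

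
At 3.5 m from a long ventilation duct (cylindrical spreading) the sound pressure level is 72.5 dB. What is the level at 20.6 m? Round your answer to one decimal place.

Cylindrical spreading from a line source gives a 10·log₁₀(r₂/r₁) drop.
L₂ = 72.5 − 10·log₁₀(20.6/3.5) = 72.5 − 7.698 = 64.80 dB.

64.8 dB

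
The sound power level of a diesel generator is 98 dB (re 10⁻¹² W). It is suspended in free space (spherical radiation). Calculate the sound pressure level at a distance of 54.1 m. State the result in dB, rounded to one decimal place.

52.3 dB

Free-field spherical radiation: L_p = L_w − 10·log₁₀(4π·r²), r = 54.1 m.
4π·r² = 3.678e+04 m², 10·log₁₀ of that is 45.656 dB.
L_p = 98 − 45.656 = 52.34 dB.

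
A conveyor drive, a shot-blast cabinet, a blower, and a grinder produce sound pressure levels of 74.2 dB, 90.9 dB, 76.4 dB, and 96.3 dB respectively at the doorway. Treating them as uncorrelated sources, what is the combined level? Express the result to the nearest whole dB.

For uncorrelated sources the intensities add, so convert each level to linear form, sum, and take 10·log₁₀ of the total.
Σ 10^(L/10) = 10^(74.2/10) + 10^(90.9/10) + 10^(76.4/10) + 10^(96.3/10) = 5.566e+09.
L_total = 10·log₁₀(5.566e+09) = 97.46 dB.

97 dB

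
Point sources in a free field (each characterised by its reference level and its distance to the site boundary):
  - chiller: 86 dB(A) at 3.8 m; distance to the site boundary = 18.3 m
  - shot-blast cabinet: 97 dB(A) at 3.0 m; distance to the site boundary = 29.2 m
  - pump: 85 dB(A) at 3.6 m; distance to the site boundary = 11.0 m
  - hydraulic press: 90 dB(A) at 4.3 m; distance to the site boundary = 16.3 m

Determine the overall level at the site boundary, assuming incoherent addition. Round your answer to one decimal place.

82.4 dB(A)

Propagate each source to the receiver with L = L_ref − 20·log₁₀(r/r_ref), then add intensities.
chiller: 86 − 20·log₁₀(18.3/3.8) = 86 − 13.65 = 72.35 dB(A).
shot-blast cabinet: 97 − 20·log₁₀(29.2/3.0) = 97 − 19.77 = 77.23 dB(A).
pump: 85 − 20·log₁₀(11.0/3.6) = 85 − 9.70 = 75.30 dB(A).
hydraulic press: 90 − 20·log₁₀(16.3/4.3) = 90 − 11.57 = 78.43 dB(A).
Σ 10^(L/10) = 1.735e+08 → L_total = 10·log₁₀(1.735e+08) = 82.39 dB(A).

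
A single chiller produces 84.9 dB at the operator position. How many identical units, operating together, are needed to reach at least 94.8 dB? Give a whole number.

10

N identical sources give L₁ + 10·log₁₀ N, so require 10·log₁₀ N ≥ 94.8 − 84.9 = 9.9 dB.
N ≥ 10^(9.9/10) = 9.772, so N = 10.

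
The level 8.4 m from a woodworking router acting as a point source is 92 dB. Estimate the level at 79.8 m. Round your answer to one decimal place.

Spherical spreading from a point source gives a 20·log₁₀(r₂/r₁) drop.
L₂ = 92 − 20·log₁₀(79.8/8.4) = 92 − 19.554 = 72.45 dB.

72.4 dB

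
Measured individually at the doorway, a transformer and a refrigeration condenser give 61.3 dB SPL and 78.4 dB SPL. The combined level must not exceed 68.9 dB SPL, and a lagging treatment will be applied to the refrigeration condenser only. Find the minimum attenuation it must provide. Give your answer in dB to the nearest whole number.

10 dB

The untreated sources together contribute 10^(61.3/10) = 1.349e+06, i.e. 61.30 dB SPL.
The limit corresponds to 10^(68.9/10) = 7.762e+06; subtracting the fixed part leaves 6.414e+06 for the refrigeration condenser, i.e. 68.07 dB SPL.
So the refrigeration condenser must be reduced from 78.4 to 68.07 dB SPL: IL = 10.33 dB.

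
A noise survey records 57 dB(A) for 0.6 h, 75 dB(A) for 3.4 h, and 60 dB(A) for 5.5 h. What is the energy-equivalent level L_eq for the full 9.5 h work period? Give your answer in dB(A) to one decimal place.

Weight each interval's intensity by its duration and average over T = 9.5 h:
Σ tᵢ·10^(Lᵢ/10) = 0.6·10^(57/10) + 3.4·10^(75/10) + 5.5·10^(60/10) = 1.133e+08.
L_eq = 10·log₁₀(1.133e+08/9.5) = 70.77 dB(A).

70.8 dB(A)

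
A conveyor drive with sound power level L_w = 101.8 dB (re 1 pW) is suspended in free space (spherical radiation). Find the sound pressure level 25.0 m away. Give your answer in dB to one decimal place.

62.8 dB

The power spreads over a sphere of area 4π·r², so L_p = L_w − 10·log₁₀(4π·r²).
4π·r² = 7854 m², 10·log₁₀ of that is 38.951 dB.
L_p = 101.8 − 38.951 = 62.85 dB.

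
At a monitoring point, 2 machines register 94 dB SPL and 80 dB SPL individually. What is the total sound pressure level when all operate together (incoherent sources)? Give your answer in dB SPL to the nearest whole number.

For uncorrelated sources the intensities add, so convert each level to linear form, sum, and take 10·log₁₀ of the total.
Σ 10^(L/10) = 10^(94/10) + 10^(80/10) = 2.612e+09.
L_total = 10·log₁₀(2.612e+09) = 94.17 dB SPL.

94 dB SPL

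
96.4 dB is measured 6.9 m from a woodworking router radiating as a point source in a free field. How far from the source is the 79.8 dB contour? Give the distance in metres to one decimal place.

Point-source spreading drops the level by 20·log₁₀(r₂/r₁); inverting, r₂/r₁ = 10^(ΔL/20).
r₂ = 6.9·10^((96.4−79.8)/20) = 6.9·10^(16.6/20) = 46.65 m.

46.6 m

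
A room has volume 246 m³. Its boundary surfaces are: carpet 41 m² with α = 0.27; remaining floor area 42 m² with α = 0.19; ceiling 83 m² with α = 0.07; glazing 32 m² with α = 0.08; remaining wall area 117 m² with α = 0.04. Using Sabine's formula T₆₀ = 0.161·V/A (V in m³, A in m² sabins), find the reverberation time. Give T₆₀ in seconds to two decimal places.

1.23 s

Total absorption A = 41·0.27 + 42·0.19 + 83·0.07 + 32·0.08 + 117·0.04 = 32.10 m² sabins.
T₆₀ = 0.161·V/A = 0.161·246/32.10 = 1.234 s.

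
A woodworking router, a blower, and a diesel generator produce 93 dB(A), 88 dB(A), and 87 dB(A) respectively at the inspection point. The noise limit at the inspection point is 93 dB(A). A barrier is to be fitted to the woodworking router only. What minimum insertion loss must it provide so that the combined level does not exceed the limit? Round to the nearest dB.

4 dB

The untreated sources together contribute 10^(88/10) + 10^(87/10) = 1.132e+09, i.e. 90.54 dB(A).
The limit corresponds to 10^(93/10) = 1.995e+09; subtracting the fixed part leaves 8.631e+08 for the woodworking router, i.e. 89.36 dB(A).
So the woodworking router must be reduced from 93 to 89.36 dB(A): IL = 3.64 dB.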